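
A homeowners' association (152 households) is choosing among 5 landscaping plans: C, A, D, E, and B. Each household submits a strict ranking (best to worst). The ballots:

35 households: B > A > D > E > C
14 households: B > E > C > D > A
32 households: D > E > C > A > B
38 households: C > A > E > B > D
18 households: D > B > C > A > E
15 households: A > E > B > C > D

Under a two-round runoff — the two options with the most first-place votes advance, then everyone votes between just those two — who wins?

B

Round 1 first-place votes: C 38, A 15, D 50, E 0, B 49.
D and B advance.
Runoff: D is preferred to B by 50 voters; B by 102.
B wins the runoff.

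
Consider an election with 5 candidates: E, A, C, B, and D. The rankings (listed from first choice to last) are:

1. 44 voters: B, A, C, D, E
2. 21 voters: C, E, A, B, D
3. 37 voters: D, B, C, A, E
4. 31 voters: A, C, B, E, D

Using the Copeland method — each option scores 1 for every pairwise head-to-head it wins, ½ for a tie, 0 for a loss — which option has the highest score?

B

E: loses to A, C, B, and D → score 0.
A: beats E, C, and D; loses to B → score 3.
C: beats E and D; loses to A and B → score 2.
B: beats E, A, C, and D → score 4.
D: beats E; loses to A, C, and B → score 1.
B has the best pairwise record.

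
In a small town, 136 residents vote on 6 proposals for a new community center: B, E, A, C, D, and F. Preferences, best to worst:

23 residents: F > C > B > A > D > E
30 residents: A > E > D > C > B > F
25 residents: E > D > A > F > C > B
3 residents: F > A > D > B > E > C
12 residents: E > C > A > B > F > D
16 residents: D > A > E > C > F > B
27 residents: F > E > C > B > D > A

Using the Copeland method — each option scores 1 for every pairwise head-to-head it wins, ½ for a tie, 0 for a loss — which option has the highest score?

A

B: loses to E, A, C, D, and F → score 0.
E: beats B, C, D, and F; loses to A → score 4.
A: beats B, E, C, and F; ties D → score 4.5.
C: beats B; loses to E, A, D, and F → score 1.
D: beats B, C, and F; ties A; loses to E → score 3.5.
F: beats B and C; loses to E, A, and D → score 2.
A has the best pairwise record.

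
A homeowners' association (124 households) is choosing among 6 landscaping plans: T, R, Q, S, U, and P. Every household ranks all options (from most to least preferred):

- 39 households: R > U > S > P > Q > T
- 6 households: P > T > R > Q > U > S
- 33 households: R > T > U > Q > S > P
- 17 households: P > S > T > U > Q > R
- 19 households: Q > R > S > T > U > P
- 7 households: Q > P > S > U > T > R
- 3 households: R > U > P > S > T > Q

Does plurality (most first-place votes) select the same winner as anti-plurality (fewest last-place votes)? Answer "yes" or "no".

Plurality — first-place votes: T 0, R 75, Q 26, S 0, U 0, P 23. Winner: R.
Anti-plurality — last-place votes: T 39, R 24, Q 3, S 6, U 0, P 52. Winner: U.
The two methods disagree.

no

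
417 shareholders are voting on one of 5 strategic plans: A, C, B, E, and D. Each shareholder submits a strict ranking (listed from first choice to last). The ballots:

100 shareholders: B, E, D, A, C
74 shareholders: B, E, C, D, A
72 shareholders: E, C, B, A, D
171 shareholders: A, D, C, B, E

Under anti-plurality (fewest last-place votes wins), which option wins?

Last-place votes: A 74, C 100, B 0, E 171, D 72.
B is ranked last by the fewest voters, so B wins.

B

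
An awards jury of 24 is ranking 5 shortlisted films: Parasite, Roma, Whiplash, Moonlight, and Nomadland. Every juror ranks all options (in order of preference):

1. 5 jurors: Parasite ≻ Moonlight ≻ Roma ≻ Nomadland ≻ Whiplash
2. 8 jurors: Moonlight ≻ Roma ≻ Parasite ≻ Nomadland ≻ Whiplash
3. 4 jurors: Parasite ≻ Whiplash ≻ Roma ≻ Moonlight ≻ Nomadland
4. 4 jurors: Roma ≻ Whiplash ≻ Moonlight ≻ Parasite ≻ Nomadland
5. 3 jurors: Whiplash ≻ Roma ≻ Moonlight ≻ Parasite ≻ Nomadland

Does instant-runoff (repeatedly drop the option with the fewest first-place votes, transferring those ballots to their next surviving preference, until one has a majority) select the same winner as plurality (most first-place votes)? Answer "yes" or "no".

Instant-runoff — R1 Parasite 9, Roma 4, Whiplash 3, Moonlight 8, Nomadland 0 (Nomadland out); R2 Parasite 9, Roma 4, Whiplash 3, Moonlight 8 (Whiplash out); R3 Parasite 9, Roma 7, Moonlight 8 (Roma out); R4 Parasite 9, Moonlight 15 (Moonlight winner). Winner: Moonlight.
Plurality — first-place votes: Parasite 9, Roma 4, Whiplash 3, Moonlight 8, Nomadland 0. Winner: Parasite.
The two methods disagree.

no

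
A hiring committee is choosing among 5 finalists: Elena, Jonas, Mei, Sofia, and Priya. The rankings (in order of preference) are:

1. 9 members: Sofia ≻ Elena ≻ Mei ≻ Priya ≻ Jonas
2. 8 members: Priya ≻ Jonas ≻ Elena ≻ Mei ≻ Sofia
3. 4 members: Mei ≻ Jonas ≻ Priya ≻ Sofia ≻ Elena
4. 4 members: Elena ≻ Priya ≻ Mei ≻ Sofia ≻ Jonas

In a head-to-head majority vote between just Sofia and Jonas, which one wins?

Voters preferring Sofia to Jonas: 13; preferring Jonas to Sofia: 12.
Sofia wins the head-to-head.

Sofia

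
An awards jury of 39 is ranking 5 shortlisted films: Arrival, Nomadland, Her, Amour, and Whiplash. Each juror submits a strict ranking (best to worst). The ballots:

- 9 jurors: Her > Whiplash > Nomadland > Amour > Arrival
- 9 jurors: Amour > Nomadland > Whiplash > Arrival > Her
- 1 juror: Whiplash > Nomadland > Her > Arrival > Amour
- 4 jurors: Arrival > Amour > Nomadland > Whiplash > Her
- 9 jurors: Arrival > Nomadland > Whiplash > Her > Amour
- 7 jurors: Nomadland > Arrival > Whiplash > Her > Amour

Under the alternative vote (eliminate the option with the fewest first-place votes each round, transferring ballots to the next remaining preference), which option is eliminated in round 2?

Round 1: Arrival 13, Nomadland 7, Her 9, Amour 9, Whiplash 1. Eliminate Whiplash.
Round 2: Arrival 13, Nomadland 8, Her 9, Amour 9. Eliminate Nomadland.

Nomadland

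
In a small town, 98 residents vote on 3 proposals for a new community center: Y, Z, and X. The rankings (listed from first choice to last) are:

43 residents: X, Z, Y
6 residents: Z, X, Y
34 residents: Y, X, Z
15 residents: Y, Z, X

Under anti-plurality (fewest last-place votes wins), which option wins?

Last-place votes: Y 49, Z 34, X 15.
X is ranked last by the fewest voters, so X wins.

X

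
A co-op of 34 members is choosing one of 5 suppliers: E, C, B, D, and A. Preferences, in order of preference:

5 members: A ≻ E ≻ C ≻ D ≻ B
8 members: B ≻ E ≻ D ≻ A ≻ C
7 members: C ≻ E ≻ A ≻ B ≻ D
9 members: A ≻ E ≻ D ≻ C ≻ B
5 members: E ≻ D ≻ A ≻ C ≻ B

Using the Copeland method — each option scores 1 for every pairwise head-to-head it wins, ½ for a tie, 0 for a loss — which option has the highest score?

E: beats C, B, D, and A → score 4.
C: beats B; loses to E, D, and A → score 1.
B: loses to E, C, D, and A → score 0.
D: beats C and B; loses to E and A → score 2.
A: beats C, B, and D; loses to E → score 3.
E has the best pairwise record.

E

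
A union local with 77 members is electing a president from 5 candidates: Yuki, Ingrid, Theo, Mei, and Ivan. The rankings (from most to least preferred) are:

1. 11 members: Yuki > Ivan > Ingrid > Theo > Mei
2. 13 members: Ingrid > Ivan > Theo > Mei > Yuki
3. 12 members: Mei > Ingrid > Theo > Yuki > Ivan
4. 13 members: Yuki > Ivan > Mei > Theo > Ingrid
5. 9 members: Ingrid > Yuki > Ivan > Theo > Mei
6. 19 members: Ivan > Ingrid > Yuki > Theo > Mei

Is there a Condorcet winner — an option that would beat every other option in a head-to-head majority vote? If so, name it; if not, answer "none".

none

Checking pairwise contests:
Ingrid beats Yuki 53–24.
Ivan beats Ingrid 43–34.
Yuki beats Theo 52–25.
Yuki beats Mei 52–25.
Yuki beats Ivan 45–32.
Every option loses at least one head-to-head, so there is no Condorcet winner.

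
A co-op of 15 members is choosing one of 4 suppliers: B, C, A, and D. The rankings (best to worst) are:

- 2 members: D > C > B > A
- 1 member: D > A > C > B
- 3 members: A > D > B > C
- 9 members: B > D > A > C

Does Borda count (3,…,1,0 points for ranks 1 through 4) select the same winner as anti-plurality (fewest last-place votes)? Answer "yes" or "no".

Borda — scores: B 32, C 5, A 20, D 33. Winner: D.
Anti-plurality — last-place votes: B 1, C 12, A 2, D 0. Winner: D.
The two methods agree.

yes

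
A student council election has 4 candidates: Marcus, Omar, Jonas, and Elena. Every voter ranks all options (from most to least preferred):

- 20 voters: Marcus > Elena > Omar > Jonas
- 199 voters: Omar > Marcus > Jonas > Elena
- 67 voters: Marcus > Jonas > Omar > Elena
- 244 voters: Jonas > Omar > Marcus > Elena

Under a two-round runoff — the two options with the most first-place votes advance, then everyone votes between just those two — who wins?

Round 1 first-place votes: Marcus 87, Omar 199, Jonas 244, Elena 0.
Jonas and Omar advance.
Runoff: Jonas is preferred to Omar by 311 voters; Omar by 219.
Jonas wins the runoff.

Jonas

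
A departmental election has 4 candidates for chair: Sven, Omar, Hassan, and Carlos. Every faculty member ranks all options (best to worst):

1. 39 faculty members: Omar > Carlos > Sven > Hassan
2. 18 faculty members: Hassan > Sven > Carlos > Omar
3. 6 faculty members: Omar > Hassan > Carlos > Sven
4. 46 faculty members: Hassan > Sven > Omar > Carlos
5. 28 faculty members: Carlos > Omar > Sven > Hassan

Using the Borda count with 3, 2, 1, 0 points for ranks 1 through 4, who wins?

Omar

Sven: 39·1 + 18·2 + 6·0 + 46·2 + 28·1 = 195
Omar: 39·3 + 18·0 + 6·3 + 46·1 + 28·2 = 237
Hassan: 39·0 + 18·3 + 6·2 + 46·3 + 28·0 = 204
Carlos: 39·2 + 18·1 + 6·1 + 46·0 + 28·3 = 186
Omar has the highest Borda score (237).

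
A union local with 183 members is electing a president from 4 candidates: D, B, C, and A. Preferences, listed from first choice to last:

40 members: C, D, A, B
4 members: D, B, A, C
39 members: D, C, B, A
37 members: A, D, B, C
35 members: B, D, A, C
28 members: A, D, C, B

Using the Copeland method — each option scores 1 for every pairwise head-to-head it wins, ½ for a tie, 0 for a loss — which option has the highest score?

D

D: beats B, C, and A → score 3.
B: loses to D, C, and A → score 0.
C: beats B; loses to D and A → score 1.
A: beats B and C; loses to D → score 2.
D has the best pairwise record.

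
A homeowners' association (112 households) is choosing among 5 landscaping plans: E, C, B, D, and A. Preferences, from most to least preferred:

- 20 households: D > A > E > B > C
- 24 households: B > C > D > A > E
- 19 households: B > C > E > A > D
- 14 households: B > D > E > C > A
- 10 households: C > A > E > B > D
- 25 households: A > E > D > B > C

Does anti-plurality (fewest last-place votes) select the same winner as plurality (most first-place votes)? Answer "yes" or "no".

Anti-plurality — last-place votes: E 24, C 45, B 0, D 29, A 14. Winner: B.
Plurality — first-place votes: E 0, C 10, B 57, D 20, A 25. Winner: B.
The two methods agree.

yes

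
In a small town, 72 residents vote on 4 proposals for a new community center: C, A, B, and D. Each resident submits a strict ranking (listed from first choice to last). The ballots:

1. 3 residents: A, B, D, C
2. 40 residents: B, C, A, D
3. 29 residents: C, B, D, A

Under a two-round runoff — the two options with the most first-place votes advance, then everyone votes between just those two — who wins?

B

Round 1 first-place votes: C 29, A 3, B 40, D 0.
B and C advance.
Runoff: B is preferred to C by 43 voters; C by 29.
B wins the runoff.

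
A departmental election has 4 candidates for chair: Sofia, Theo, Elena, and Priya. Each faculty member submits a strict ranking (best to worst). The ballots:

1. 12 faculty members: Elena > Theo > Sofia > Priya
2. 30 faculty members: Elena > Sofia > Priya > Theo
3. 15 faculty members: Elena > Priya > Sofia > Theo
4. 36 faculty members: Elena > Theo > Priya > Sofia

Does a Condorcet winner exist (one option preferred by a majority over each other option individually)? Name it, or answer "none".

Elena

Elena vs Sofia: 93–0 for Elena.
Elena vs Theo: 93–0 for Elena.
Elena vs Priya: 93–0 for Elena.
Elena beats every other option head-to-head.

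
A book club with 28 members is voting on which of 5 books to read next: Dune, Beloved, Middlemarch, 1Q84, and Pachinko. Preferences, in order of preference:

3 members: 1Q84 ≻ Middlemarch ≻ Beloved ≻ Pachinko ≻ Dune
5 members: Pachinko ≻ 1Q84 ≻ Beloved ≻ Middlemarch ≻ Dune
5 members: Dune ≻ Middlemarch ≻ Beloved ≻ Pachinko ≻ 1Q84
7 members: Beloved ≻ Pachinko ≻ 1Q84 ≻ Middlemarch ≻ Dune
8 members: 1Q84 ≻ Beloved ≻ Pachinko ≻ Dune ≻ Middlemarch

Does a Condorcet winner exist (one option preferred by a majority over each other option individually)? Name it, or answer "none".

none

Checking pairwise contests:
Beloved beats Dune 23–5.
1Q84 beats Beloved 16–12.
Beloved beats Middlemarch 20–8.
Pachinko beats 1Q84 17–11.
Beloved beats Pachinko 23–5.
Every option loses at least one head-to-head, so there is no Condorcet winner.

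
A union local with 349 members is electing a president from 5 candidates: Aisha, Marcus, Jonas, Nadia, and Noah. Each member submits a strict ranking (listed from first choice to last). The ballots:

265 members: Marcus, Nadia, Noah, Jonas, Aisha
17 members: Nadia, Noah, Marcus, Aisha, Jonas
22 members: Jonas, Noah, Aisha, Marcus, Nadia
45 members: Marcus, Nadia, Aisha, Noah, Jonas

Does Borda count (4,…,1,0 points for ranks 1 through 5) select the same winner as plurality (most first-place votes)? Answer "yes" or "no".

yes

Borda — scores: Aisha 151, Marcus 1296, Jonas 353, Nadia 998, Noah 692. Winner: Marcus.
Plurality — first-place votes: Aisha 0, Marcus 310, Jonas 22, Nadia 17, Noah 0. Winner: Marcus.
The two methods agree.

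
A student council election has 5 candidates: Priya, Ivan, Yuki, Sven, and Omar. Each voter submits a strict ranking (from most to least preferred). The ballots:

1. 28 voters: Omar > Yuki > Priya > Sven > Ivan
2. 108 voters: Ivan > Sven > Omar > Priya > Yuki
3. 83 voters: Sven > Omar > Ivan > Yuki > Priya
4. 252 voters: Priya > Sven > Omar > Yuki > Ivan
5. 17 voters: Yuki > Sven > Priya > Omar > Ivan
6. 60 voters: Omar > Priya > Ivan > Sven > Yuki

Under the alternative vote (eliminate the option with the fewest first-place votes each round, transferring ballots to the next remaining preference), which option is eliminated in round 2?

Omar

Round 1: Priya 252, Ivan 108, Yuki 17, Sven 83, Omar 88. Eliminate Yuki.
Round 2: Priya 252, Ivan 108, Sven 100, Omar 88. Eliminate Omar.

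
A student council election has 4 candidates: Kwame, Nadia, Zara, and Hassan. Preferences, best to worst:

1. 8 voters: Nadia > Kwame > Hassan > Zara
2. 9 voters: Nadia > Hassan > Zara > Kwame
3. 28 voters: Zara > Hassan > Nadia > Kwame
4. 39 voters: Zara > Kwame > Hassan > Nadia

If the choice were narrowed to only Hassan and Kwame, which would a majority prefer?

Voters preferring Hassan to Kwame: 37; preferring Kwame to Hassan: 47.
Kwame wins the head-to-head.

Kwame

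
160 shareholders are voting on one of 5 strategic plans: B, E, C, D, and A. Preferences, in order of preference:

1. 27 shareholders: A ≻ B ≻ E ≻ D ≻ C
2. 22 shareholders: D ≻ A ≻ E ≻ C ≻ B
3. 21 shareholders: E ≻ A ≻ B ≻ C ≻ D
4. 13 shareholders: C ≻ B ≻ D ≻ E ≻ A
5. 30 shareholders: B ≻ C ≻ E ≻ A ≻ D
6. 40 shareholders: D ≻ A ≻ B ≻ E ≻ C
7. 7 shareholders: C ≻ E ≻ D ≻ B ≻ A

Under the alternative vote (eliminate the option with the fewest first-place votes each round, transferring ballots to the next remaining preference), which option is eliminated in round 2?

Round 1: B 30, E 21, C 20, D 62, A 27. Eliminate C.
Round 2: B 43, E 28, D 62, A 27. Eliminate A.

A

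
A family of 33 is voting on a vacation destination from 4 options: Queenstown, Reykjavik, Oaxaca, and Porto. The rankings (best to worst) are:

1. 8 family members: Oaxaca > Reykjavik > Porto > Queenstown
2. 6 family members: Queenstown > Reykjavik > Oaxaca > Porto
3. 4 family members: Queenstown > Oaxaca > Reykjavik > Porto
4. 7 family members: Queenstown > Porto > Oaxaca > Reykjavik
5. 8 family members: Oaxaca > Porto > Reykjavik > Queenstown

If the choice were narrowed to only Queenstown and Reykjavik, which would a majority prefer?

Queenstown

Voters preferring Queenstown to Reykjavik: 17; preferring Reykjavik to Queenstown: 16.
Queenstown wins the head-to-head.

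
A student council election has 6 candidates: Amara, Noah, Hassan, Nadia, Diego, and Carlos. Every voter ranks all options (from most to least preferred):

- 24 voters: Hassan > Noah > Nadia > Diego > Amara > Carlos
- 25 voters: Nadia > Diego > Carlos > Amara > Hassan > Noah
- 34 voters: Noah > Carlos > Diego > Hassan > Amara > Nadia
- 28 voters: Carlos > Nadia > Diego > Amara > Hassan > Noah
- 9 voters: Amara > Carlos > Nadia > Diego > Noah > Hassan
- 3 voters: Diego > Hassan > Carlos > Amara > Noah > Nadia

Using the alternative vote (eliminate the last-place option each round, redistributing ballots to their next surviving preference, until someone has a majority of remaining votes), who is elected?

Round 1: Amara 9, Noah 34, Hassan 24, Nadia 25, Diego 3, Carlos 28. Eliminate Diego.
Round 2: Amara 9, Noah 34, Hassan 27, Nadia 25, Carlos 28. Eliminate Amara.
Round 3: Noah 34, Hassan 27, Nadia 25, Carlos 37. Eliminate Nadia.
Round 4: Noah 34, Hassan 27, Carlos 62. Carlos has a majority.

Carlos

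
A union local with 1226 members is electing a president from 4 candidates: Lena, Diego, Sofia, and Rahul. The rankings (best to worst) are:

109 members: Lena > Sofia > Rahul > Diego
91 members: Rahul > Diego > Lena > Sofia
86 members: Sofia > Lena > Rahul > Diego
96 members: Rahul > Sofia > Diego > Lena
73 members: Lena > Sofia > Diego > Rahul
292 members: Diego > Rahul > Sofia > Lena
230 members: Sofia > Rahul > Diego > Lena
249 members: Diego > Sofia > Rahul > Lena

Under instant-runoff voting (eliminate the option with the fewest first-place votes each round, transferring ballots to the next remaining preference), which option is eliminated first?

Round 1: Lena 182, Diego 541, Sofia 316, Rahul 187. Eliminate Lena.

Lena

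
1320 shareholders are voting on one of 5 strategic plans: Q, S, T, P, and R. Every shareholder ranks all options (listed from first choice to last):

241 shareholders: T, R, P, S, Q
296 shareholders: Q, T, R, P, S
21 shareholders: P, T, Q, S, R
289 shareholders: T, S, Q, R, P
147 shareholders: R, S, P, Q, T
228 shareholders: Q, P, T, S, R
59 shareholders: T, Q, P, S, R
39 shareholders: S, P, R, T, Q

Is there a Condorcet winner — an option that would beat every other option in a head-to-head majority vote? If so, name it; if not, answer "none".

none

Checking pairwise contests:
S beats Q 716–604.
T beats S 1134–186.
Q beats T 671–649.
Q beats P 872–448.
Q beats R 893–427.
Every option loses at least one head-to-head, so there is no Condorcet winner.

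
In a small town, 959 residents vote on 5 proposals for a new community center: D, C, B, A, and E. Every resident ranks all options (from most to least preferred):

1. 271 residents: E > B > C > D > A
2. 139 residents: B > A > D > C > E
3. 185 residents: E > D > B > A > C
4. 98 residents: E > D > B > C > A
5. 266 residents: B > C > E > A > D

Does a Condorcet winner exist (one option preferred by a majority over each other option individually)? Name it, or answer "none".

E vs D: 820–139 for E.
E vs C: 554–405 for E.
E vs B: 554–405 for E.
E vs A: 820–139 for E.
E beats every other option head-to-head.

E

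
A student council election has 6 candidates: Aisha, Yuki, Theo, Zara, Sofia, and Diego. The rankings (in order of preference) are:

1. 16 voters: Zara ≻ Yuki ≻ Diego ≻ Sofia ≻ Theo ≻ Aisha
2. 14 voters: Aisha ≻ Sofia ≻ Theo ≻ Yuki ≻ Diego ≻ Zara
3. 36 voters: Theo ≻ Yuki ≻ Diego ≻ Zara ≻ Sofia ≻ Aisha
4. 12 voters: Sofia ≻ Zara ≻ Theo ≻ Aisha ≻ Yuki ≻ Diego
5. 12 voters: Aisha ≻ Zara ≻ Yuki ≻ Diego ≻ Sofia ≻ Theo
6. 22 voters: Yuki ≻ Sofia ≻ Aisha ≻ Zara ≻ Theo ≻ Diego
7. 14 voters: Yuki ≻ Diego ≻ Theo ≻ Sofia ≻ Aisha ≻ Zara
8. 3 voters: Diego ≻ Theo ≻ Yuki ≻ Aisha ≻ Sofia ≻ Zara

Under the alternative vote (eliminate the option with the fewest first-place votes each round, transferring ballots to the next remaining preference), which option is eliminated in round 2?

Round 1: Aisha 26, Yuki 36, Theo 36, Zara 16, Sofia 12, Diego 3. Eliminate Diego.
Round 2: Aisha 26, Yuki 36, Theo 39, Zara 16, Sofia 12. Eliminate Sofia.

Sofia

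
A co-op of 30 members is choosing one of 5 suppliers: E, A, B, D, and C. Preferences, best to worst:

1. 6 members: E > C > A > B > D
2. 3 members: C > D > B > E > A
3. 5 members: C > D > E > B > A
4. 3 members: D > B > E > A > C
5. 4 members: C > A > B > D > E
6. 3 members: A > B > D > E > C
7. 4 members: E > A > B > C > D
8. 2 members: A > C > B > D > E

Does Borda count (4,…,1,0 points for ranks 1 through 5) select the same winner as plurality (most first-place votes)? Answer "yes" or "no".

yes

Borda — scores: E 62, A 59, B 55, D 48, C 76. Winner: C.
Plurality — first-place votes: E 10, A 5, B 0, D 3, C 12. Winner: C.
The two methods agree.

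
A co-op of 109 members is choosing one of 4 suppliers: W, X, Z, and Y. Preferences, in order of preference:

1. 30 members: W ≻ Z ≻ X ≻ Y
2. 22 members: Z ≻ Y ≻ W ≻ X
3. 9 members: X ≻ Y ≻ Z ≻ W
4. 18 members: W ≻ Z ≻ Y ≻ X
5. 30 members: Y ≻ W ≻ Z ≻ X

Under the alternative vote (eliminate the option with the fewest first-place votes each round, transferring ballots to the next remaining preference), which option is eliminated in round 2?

Round 1: W 48, X 9, Z 22, Y 30. Eliminate X.
Round 2: W 48, Z 22, Y 39. Eliminate Z.

Z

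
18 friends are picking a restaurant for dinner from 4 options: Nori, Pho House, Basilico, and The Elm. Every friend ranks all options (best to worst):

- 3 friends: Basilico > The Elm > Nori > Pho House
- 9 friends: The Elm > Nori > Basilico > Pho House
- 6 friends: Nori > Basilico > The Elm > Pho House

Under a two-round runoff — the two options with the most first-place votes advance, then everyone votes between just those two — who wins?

Round 1 first-place votes: Nori 6, Pho House 0, Basilico 3, The Elm 9.
The Elm and Nori advance.
Runoff: The Elm is preferred to Nori by 12 voters; Nori by 6.
The Elm wins the runoff.

The Elm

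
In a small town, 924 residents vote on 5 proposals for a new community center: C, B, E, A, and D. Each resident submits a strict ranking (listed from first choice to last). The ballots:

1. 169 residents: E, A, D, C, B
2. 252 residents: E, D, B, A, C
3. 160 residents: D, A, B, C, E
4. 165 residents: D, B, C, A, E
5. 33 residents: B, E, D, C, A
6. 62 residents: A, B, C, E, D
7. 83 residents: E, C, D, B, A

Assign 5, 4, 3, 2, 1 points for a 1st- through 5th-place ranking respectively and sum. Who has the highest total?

D

C: 169·2 + 252·1 + 160·2 + 165·3 + 33·2 + 62·3 + 83·4 = 1989
B: 169·1 + 252·3 + 160·3 + 165·4 + 33·5 + 62·4 + 83·2 = 2644
E: 169·5 + 252·5 + 160·1 + 165·1 + 33·4 + 62·2 + 83·5 = 3101
A: 169·4 + 252·2 + 160·4 + 165·2 + 33·1 + 62·5 + 83·1 = 2576
D: 169·3 + 252·4 + 160·5 + 165·5 + 33·3 + 62·1 + 83·3 = 3550
D has the highest Borda score (3550).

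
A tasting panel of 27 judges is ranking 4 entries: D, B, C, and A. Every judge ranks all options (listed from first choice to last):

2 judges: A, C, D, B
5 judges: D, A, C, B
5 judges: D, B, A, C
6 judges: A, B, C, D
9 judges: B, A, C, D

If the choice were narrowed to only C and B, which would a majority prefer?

Voters preferring C to B: 7; preferring B to C: 20.
B wins the head-to-head.

B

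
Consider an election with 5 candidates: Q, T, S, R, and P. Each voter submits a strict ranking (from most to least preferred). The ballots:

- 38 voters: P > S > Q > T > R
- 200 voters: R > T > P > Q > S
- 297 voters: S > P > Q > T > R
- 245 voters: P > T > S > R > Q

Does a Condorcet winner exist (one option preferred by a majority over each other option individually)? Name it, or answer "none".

P

P vs Q: 780–0 for P.
P vs T: 580–200 for P.
P vs S: 483–297 for P.
P vs R: 580–200 for P.
P beats every other option head-to-head.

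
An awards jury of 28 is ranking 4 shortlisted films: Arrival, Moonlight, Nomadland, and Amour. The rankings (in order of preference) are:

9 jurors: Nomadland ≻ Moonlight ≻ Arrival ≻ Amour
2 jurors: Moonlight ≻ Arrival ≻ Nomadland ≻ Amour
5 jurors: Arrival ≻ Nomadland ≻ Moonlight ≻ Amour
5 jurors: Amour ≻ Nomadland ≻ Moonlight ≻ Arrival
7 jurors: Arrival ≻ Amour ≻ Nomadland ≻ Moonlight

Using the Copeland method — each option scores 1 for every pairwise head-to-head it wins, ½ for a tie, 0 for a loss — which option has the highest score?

Nomadland

Arrival: beats Amour; ties Nomadland; loses to Moonlight → score 1.5.
Moonlight: beats Arrival and Amour; loses to Nomadland → score 2.
Nomadland: beats Moonlight and Amour; ties Arrival → score 2.5.
Amour: loses to Arrival, Moonlight, and Nomadland → score 0.
Nomadland has the best pairwise record.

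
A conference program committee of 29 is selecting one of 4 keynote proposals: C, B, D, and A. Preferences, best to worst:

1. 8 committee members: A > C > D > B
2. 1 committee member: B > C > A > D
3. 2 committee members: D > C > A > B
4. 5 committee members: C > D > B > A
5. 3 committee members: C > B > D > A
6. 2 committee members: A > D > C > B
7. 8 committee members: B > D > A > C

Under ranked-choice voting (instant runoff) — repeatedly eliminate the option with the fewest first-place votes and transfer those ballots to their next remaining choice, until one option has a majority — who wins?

Round 1: C 8, B 9, D 2, A 10. Eliminate D.
Round 2: C 10, B 9, A 10. Eliminate B.
Round 3: C 11, A 18. A has a majority.

A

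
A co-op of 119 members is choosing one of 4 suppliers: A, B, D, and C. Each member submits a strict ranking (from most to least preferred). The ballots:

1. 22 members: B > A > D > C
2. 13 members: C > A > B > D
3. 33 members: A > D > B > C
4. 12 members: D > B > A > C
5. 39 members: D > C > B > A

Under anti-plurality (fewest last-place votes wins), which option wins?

B

Last-place votes: A 39, B 0, D 13, C 67.
B is ranked last by the fewest voters, so B wins.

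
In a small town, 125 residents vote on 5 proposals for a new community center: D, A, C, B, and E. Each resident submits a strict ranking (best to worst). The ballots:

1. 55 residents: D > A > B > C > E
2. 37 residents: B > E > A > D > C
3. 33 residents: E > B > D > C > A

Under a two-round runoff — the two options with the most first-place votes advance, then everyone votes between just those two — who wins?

B

Round 1 first-place votes: D 55, A 0, C 0, B 37, E 33.
D and B advance.
Runoff: D is preferred to B by 55 voters; B by 70.
B wins the runoff.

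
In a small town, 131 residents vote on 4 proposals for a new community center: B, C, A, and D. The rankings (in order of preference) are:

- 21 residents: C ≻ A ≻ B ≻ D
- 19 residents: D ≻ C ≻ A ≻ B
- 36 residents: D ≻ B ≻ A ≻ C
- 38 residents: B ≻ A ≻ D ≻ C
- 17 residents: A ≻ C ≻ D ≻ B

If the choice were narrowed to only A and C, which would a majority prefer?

Voters preferring A to C: 91; preferring C to A: 40.
A wins the head-to-head.

A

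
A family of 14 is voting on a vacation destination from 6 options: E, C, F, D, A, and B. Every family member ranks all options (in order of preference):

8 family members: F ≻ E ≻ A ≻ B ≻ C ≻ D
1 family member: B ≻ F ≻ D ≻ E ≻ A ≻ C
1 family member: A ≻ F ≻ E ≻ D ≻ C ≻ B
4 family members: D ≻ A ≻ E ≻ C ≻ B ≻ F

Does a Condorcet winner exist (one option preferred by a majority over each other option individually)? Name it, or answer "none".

F vs E: 10–4 for F.
F vs C: 10–4 for F.
F vs D: 10–4 for F.
F vs A: 9–5 for F.
F vs B: 9–5 for F.
F beats every other option head-to-head.

F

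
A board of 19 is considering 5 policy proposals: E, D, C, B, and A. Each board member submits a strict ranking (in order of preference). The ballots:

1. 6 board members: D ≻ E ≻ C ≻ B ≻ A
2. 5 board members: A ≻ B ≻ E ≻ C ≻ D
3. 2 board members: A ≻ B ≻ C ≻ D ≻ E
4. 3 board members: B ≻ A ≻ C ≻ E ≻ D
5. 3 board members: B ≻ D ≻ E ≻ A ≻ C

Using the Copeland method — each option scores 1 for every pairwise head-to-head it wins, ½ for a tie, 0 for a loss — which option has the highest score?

B

E: beats C; loses to D, B, and A → score 1.
D: beats E; loses to C, B, and A → score 1.
C: beats D; loses to E, B, and A → score 1.
B: beats E, D, C, and A → score 4.
A: beats E, D, and C; loses to B → score 3.
B has the best pairwise record.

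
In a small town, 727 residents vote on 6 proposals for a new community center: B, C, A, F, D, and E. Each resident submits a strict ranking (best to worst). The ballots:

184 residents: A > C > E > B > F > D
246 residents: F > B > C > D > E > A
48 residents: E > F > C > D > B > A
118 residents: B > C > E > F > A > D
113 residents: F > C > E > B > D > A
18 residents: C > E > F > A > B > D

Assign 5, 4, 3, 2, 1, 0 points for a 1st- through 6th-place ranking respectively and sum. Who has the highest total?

C

B: 184·2 + 246·4 + 48·1 + 118·5 + 113·2 + 18·1 = 2234
C: 184·4 + 246·3 + 48·3 + 118·4 + 113·4 + 18·5 = 2632
A: 184·5 + 246·0 + 48·0 + 118·1 + 113·0 + 18·2 = 1074
F: 184·1 + 246·5 + 48·4 + 118·2 + 113·5 + 18·3 = 2461
D: 184·0 + 246·2 + 48·2 + 118·0 + 113·1 + 18·0 = 701
E: 184·3 + 246·1 + 48·5 + 118·3 + 113·3 + 18·4 = 1803
C has the highest Borda score (2632).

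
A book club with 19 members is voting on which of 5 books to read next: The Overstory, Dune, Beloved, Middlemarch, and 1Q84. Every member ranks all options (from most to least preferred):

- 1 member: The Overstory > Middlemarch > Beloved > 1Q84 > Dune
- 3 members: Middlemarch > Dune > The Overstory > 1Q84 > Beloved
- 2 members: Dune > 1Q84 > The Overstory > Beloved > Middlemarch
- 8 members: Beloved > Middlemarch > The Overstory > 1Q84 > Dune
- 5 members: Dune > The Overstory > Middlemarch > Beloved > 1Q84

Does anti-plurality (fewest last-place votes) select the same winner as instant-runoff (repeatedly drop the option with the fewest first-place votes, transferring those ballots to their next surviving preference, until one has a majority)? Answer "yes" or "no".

no

Anti-plurality — last-place votes: The Overstory 0, Dune 9, Beloved 3, Middlemarch 2, 1Q84 5. Winner: The Overstory.
Instant-runoff — R1 The Overstory 1, Dune 7, Beloved 8, Middlemarch 3, 1Q84 0 (1Q84 out); R2 The Overstory 1, Dune 7, Beloved 8, Middlemarch 3 (The Overstory out); R3 Dune 7, Beloved 8, Middlemarch 4 (Middlemarch out); R4 Dune 10, Beloved 9 (Dune winner). Winner: Dune.
The two methods disagree.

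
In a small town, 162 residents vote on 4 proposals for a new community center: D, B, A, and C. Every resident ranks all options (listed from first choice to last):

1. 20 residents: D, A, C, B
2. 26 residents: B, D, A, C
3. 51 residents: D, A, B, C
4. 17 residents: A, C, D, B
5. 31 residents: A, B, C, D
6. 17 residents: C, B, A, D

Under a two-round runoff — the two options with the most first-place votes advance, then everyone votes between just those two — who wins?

D

Round 1 first-place votes: D 71, B 26, A 48, C 17.
D and A advance.
Runoff: D is preferred to A by 97 voters; A by 65.
D wins the runoff.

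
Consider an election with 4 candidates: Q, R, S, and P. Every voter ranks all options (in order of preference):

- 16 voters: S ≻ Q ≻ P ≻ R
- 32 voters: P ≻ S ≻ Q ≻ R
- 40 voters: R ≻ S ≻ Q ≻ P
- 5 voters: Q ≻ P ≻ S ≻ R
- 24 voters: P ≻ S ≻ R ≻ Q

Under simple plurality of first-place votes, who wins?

First-place votes: Q 5, R 40, S 16, P 56.
P has the most first-place votes.

P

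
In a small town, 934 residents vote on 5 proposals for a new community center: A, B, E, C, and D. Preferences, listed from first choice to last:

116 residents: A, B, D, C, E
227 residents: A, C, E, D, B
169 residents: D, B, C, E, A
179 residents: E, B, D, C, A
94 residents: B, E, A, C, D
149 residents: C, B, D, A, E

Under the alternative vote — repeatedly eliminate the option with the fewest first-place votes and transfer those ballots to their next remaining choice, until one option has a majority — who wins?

D

Round 1: A 343, B 94, E 179, C 149, D 169. Eliminate B.
Round 2: A 343, E 273, C 149, D 169. Eliminate C.
Round 3: A 343, E 273, D 318. Eliminate E.
Round 4: A 437, D 497. D has a majority.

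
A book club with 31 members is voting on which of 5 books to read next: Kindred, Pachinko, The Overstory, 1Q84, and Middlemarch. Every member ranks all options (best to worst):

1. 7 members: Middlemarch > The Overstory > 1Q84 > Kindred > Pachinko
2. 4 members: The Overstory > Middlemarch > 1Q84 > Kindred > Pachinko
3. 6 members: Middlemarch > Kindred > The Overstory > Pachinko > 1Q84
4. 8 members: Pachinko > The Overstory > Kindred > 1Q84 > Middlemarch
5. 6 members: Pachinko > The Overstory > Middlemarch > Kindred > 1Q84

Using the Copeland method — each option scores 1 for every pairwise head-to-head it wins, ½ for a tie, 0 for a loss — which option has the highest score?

The Overstory

Kindred: beats Pachinko and 1Q84; loses to The Overstory and Middlemarch → score 2.
Pachinko: beats 1Q84; loses to Kindred, The Overstory, and Middlemarch → score 1.
The Overstory: beats Kindred, Pachinko, 1Q84, and Middlemarch → score 4.
1Q84: loses to Kindred, Pachinko, The Overstory, and Middlemarch → score 0.
Middlemarch: beats Kindred, Pachinko, and 1Q84; loses to The Overstory → score 3.
The Overstory has the best pairwise record.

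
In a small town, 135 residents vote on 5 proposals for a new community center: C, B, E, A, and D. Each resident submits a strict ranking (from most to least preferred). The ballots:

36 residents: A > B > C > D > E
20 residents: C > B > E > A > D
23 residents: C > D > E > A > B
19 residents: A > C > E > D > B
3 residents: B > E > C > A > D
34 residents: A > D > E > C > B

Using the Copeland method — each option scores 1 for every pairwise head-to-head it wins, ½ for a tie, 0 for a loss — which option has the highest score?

C: beats B, E, and D; loses to A → score 3.
B: loses to C, E, A, and D → score 0.
E: beats B; loses to C, A, and D → score 1.
A: beats C, B, E, and D → score 4.
D: beats B and E; loses to C and A → score 2.
A has the best pairwise record.

A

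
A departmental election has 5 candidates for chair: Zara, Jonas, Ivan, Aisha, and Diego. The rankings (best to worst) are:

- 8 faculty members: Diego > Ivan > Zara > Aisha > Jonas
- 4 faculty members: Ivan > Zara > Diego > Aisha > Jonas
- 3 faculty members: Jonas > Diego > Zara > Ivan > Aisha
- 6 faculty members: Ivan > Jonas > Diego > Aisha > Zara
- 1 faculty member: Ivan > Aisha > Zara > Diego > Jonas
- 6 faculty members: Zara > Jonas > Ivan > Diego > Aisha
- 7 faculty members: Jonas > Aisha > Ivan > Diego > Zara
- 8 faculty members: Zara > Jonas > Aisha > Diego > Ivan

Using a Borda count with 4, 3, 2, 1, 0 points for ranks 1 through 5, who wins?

Jonas

Zara: 8·2 + 4·3 + 3·2 + 6·0 + 1·2 + 6·4 + 7·0 + 8·4 = 92
Jonas: 8·0 + 4·0 + 3·4 + 6·3 + 1·0 + 6·3 + 7·4 + 8·3 = 100
Ivan: 8·3 + 4·4 + 3·1 + 6·4 + 1·4 + 6·2 + 7·2 + 8·0 = 97
Aisha: 8·1 + 4·1 + 3·0 + 6·1 + 1·3 + 6·0 + 7·3 + 8·2 = 58
Diego: 8·4 + 4·2 + 3·3 + 6·2 + 1·1 + 6·1 + 7·1 + 8·1 = 83
Jonas has the highest Borda score (100).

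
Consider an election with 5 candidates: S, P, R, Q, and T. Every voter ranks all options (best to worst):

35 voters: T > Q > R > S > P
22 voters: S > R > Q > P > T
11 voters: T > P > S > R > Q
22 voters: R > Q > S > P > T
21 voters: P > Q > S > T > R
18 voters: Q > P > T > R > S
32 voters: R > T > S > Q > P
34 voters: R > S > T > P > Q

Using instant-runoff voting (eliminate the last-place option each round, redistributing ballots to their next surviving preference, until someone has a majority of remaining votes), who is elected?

R

Round 1: S 22, P 21, R 88, Q 18, T 46. Eliminate Q.
Round 2: S 22, P 39, R 88, T 46. Eliminate S.
Round 3: P 39, R 110, T 46. R has a majority.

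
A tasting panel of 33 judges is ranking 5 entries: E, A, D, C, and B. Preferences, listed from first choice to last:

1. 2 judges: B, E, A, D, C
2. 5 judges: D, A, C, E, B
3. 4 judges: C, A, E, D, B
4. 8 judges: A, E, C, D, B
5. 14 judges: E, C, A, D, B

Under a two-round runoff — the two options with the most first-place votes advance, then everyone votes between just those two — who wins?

Round 1 first-place votes: E 14, A 8, D 5, C 4, B 2.
E and A advance.
Runoff: E is preferred to A by 16 voters; A by 17.
A wins the runoff.

A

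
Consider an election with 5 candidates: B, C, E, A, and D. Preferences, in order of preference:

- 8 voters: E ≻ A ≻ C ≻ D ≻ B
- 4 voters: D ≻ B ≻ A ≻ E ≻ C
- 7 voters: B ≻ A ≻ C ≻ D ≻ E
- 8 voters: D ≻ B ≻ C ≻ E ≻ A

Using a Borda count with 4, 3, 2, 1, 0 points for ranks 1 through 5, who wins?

B: 8·0 + 4·3 + 7·4 + 8·3 = 64
C: 8·2 + 4·0 + 7·2 + 8·2 = 46
E: 8·4 + 4·1 + 7·0 + 8·1 = 44
A: 8·3 + 4·2 + 7·3 + 8·0 = 53
D: 8·1 + 4·4 + 7·1 + 8·4 = 63
B has the highest Borda score (64).

B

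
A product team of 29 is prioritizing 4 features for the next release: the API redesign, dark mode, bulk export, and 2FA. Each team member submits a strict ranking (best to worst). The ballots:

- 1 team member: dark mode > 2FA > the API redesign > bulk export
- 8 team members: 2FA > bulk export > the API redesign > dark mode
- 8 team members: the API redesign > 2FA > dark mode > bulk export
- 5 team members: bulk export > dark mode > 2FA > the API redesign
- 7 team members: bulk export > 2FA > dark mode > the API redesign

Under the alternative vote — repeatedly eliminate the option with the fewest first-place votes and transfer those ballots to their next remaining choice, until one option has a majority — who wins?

2FA

Round 1: the API redesign 8, dark mode 1, bulk export 12, 2FA 8. Eliminate dark mode.
Round 2: the API redesign 8, bulk export 12, 2FA 9. Eliminate the API redesign.
Round 3: bulk export 12, 2FA 17. 2FA has a majority.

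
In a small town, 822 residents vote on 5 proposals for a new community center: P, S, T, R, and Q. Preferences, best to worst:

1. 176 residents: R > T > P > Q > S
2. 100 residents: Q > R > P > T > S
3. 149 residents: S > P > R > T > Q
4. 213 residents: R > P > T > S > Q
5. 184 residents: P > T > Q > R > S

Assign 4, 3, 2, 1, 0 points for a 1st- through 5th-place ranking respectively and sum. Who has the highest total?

P

P: 176·2 + 100·2 + 149·3 + 213·3 + 184·4 = 2374
S: 176·0 + 100·0 + 149·4 + 213·1 + 184·0 = 809
T: 176·3 + 100·1 + 149·1 + 213·2 + 184·3 = 1755
R: 176·4 + 100·3 + 149·2 + 213·4 + 184·1 = 2338
Q: 176·1 + 100·4 + 149·0 + 213·0 + 184·2 = 944
P has the highest Borda score (2374).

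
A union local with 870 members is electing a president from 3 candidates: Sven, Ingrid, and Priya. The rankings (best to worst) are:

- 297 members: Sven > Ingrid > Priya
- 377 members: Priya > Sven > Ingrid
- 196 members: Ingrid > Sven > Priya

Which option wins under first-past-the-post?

First-place votes: Sven 297, Ingrid 196, Priya 377.
Priya has the most first-place votes.

Priya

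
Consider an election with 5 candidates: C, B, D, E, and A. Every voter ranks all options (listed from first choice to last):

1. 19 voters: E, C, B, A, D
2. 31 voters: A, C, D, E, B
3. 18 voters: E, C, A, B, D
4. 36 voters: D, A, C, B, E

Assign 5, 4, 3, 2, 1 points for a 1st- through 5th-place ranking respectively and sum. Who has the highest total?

C: 19·4 + 31·4 + 18·4 + 36·3 = 380
B: 19·3 + 31·1 + 18·2 + 36·2 = 196
D: 19·1 + 31·3 + 18·1 + 36·5 = 310
E: 19·5 + 31·2 + 18·5 + 36·1 = 283
A: 19·2 + 31·5 + 18·3 + 36·4 = 391
A has the highest Borda score (391).

A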